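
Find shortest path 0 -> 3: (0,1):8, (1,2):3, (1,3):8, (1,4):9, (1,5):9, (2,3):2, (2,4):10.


Dijkstra from 0:
Distances: {0: 0, 1: 8, 2: 11, 3: 13, 4: 17, 5: 17}
Shortest distance to 3 = 13, path = [0, 1, 2, 3]


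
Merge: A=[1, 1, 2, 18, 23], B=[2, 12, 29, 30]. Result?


Compare heads, take smaller each step.
Merged: [1, 1, 2, 2, 12, 18, 23, 29, 30]


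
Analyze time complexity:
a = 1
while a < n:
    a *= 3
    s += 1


Per nesting level: O(log n) = O(log n)
Complexity: O(log n)


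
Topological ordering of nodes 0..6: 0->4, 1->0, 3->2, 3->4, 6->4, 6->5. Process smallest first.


Kahn's algorithm, process smallest node first
Order: [1, 0, 3, 2, 6, 4, 5]


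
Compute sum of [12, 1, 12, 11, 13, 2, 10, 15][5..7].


Prefix sums: [0, 12, 13, 25, 36, 49, 51, 61, 76]
Sum[5..7] = prefix[8] - prefix[5] = 76 - 49 = 27


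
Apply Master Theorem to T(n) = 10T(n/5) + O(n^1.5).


a=10, b=5, c=1.5. log_5(10)=1.431 < c=1.5. Case 3: O(n^c) = O(n^1.500)
Complexity: O(n^1.500)


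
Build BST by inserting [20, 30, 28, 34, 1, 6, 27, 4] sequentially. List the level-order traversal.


Root = 20; build tree by BST insertion.
Level-Order traversal: [20, 1, 30, 6, 28, 34, 4, 27]


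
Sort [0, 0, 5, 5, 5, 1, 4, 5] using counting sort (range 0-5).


Count array: [2, 1, 0, 0, 1, 4]
Reconstruct: [0, 0, 1, 4, 5, 5, 5, 5]


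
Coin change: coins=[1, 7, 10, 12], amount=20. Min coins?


dp[0]=0; dp[i]=1+min(dp[i-c] for c in coins)
...dp[15]=3, dp[16]=4, dp[17]=2, dp[18]=3, dp[19]=2, dp[20]=2
Minimum coins for 20 = 2


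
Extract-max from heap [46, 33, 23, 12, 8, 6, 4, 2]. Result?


Max = 46
Replace root with last, heapify down
Resulting heap: [33, 12, 23, 2, 8, 6, 4]


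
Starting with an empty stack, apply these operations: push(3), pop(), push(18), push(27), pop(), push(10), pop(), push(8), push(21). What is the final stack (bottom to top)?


push(3) -> [3]
pop() returns 3 -> []
push(18) -> [18]
push(27) -> [18, 27]
pop() returns 27 -> [18]
push(10) -> [18, 10]
pop() returns 10 -> [18]
push(8) -> [18, 8]
push(21) -> [18, 8, 21]
Final stack (bottom to top): [18, 8, 21]


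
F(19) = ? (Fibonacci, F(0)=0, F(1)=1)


F(n)=F(n-1)+F(n-2)
...F(17)=1597, F(18)=2584, F(19)=4181


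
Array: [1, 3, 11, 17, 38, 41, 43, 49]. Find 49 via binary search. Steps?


Search for 49:
[0,7] mid=3 arr[3]=17
[4,7] mid=5 arr[5]=41
[6,7] mid=6 arr[6]=43
[7,7] mid=7 arr[7]=49
Total: 4 comparisons


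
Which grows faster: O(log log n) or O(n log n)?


double-logarithmic grows slower than linearithmic
O(log log n) is asymptotically smaller; O(n log n) grows faster


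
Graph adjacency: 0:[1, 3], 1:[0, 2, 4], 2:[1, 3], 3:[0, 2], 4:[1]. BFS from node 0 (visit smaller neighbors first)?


BFS queue: start with [0]
Visit order: [0, 1, 3, 2, 4]


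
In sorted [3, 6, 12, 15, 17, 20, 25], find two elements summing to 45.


Two pointers: lo=0, hi=6
Found pair: (20, 25) summing to 45


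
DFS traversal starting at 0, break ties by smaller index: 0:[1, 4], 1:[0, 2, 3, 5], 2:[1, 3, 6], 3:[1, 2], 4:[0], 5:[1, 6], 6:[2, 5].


DFS stack-based: start with [0]
Visit order: [0, 1, 2, 3, 6, 5, 4]


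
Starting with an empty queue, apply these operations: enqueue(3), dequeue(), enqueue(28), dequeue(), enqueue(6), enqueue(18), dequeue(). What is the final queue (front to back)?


enqueue(3) -> [3]
dequeue() returns 3 -> []
enqueue(28) -> [28]
dequeue() returns 28 -> []
enqueue(6) -> [6]
enqueue(18) -> [6, 18]
dequeue() returns 6 -> [18]
Final queue (front to back): [18]


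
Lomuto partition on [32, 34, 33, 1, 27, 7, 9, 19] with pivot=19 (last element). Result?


Elements <= 19 go left of pivot.
Result: [1, 7, 9, 19, 27, 34, 33, 32], pivot at index 3


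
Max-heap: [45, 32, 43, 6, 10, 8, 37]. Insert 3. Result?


Append 3: [45, 32, 43, 6, 10, 8, 37, 3]
Bubble up: no swaps needed
Result: [45, 32, 43, 6, 10, 8, 37, 3]


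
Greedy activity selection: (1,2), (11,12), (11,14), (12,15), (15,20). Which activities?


Greedy: pick earliest-ending, then skip overlaps.
Selected (4 activities): [(1, 2), (11, 12), (12, 15), (15, 20)]


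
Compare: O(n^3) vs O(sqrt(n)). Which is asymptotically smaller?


sublinear grows slower than cubic
O(sqrt(n)) is asymptotically smaller; O(n^3) grows faster


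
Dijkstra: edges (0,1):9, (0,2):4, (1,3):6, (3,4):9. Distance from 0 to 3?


Dijkstra from 0:
Distances: {0: 0, 1: 9, 2: 4, 3: 15, 4: 24}
Shortest distance to 3 = 15, path = [0, 1, 3]


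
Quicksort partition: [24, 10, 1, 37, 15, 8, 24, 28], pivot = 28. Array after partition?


Elements <= 28 go left of pivot.
Result: [24, 10, 1, 15, 8, 24, 28, 37], pivot at index 6


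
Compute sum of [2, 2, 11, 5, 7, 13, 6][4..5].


Prefix sums: [0, 2, 4, 15, 20, 27, 40, 46]
Sum[4..5] = prefix[6] - prefix[4] = 40 - 20 = 20


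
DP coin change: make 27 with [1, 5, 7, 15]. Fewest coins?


dp[0]=0; dp[i]=1+min(dp[i-c] for c in coins)
...dp[22]=2, dp[23]=3, dp[24]=4, dp[25]=3, dp[26]=4, dp[27]=3
Minimum coins for 27 = 3


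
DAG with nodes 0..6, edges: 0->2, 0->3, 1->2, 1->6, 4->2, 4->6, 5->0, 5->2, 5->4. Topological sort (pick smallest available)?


Kahn's algorithm, process smallest node first
Order: [1, 5, 0, 3, 4, 2, 6]


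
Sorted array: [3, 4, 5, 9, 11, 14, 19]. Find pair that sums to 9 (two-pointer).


Two pointers: lo=0, hi=6
Found pair: (4, 5) summing to 9


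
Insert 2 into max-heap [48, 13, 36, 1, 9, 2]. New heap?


Append 2: [48, 13, 36, 1, 9, 2, 2]
Bubble up: no swaps needed
Result: [48, 13, 36, 1, 9, 2, 2]


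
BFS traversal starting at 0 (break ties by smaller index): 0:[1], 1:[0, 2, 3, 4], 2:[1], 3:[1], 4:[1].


BFS queue: start with [0]
Visit order: [0, 1, 2, 3, 4]


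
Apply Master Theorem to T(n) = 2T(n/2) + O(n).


a=2, b=2, c=1. log_2(2)=1 = c=1. Case 2: O(n^c log n) = O(n log n)
Complexity: O(n log n)


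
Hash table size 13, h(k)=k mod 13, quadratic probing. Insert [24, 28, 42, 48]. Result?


Insertions: 24->slot 11; 28->slot 2; 42->slot 3; 48->slot 9
Table: [None, None, 28, 42, None, None, None, None, None, 48, None, 24, None]


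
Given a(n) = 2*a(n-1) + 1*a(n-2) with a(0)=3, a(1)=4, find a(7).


Build bottom-up:
...a(5)=152, a(6)=367, a(7)=2*367+1*152=886


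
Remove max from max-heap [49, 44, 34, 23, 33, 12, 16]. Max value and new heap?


Max = 49
Replace root with last, heapify down
Resulting heap: [44, 33, 34, 23, 16, 12]


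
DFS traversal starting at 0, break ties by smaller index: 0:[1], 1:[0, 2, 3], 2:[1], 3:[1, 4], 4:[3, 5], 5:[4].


DFS stack-based: start with [0]
Visit order: [0, 1, 2, 3, 4, 5]


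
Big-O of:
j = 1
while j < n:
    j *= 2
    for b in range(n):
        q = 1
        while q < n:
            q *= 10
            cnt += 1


Per nesting level: O(log n) * O(n) * O(log n) = O(n (log n)^2)
Complexity: O(n (log n)^2)


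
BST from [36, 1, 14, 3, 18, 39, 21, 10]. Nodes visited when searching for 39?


BST root = 36
Search for 39: compare at each node
Path: [36, 39]


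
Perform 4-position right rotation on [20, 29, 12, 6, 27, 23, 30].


Right rotate by 4: [6, 27, 23, 30, 20, 29, 12]


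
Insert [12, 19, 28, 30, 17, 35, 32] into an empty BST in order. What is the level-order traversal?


Root = 12; build tree by BST insertion.
Level-Order traversal: [12, 19, 17, 28, 30, 35, 32]


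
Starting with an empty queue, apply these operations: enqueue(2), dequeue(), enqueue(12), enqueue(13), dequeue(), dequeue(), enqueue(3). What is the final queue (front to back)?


enqueue(2) -> [2]
dequeue() returns 2 -> []
enqueue(12) -> [12]
enqueue(13) -> [12, 13]
dequeue() returns 12 -> [13]
dequeue() returns 13 -> []
enqueue(3) -> [3]
Final queue (front to back): [3]


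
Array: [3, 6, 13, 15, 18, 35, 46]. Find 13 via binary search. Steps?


Search for 13:
[0,6] mid=3 arr[3]=15
[0,2] mid=1 arr[1]=6
[2,2] mid=2 arr[2]=13
Total: 3 comparisons


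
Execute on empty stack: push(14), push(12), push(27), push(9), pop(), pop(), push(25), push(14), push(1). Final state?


push(14) -> [14]
push(12) -> [14, 12]
push(27) -> [14, 12, 27]
push(9) -> [14, 12, 27, 9]
pop() returns 9 -> [14, 12, 27]
pop() returns 27 -> [14, 12]
push(25) -> [14, 12, 25]
push(14) -> [14, 12, 25, 14]
push(1) -> [14, 12, 25, 14, 1]
Final stack (bottom to top): [14, 12, 25, 14, 1]


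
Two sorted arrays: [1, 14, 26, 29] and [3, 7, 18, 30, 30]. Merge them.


Compare heads, take smaller each step.
Merged: [1, 3, 7, 14, 18, 26, 29, 30, 30]


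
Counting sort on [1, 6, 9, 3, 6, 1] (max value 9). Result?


Count array: [0, 2, 0, 1, 0, 0, 2, 0, 0, 1]
Reconstruct: [1, 1, 3, 6, 6, 9]


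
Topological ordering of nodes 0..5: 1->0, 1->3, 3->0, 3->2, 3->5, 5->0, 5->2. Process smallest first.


Kahn's algorithm, process smallest node first
Order: [1, 3, 4, 5, 0, 2]


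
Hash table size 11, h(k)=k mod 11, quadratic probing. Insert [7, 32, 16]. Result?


Insertions: 7->slot 7; 32->slot 10; 16->slot 5
Table: [None, None, None, None, None, 16, None, 7, None, None, 32]


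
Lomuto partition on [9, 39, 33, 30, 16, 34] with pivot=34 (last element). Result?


Elements <= 34 go left of pivot.
Result: [9, 33, 30, 16, 34, 39], pivot at index 4


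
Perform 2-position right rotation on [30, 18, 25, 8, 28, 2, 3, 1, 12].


Right rotate by 2: [1, 12, 30, 18, 25, 8, 28, 2, 3]


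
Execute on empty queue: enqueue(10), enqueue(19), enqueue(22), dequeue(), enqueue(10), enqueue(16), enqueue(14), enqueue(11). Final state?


enqueue(10) -> [10]
enqueue(19) -> [10, 19]
enqueue(22) -> [10, 19, 22]
dequeue() returns 10 -> [19, 22]
enqueue(10) -> [19, 22, 10]
enqueue(16) -> [19, 22, 10, 16]
enqueue(14) -> [19, 22, 10, 16, 14]
enqueue(11) -> [19, 22, 10, 16, 14, 11]
Final queue (front to back): [19, 22, 10, 16, 14, 11]


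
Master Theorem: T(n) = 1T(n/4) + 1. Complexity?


a=1, b=4, c=0. log_4(1)=0 = c=0. Case 2: O(n^c log n) = O(log n)
Complexity: O(log n)


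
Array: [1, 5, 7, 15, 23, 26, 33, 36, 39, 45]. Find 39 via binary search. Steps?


Search for 39:
[0,9] mid=4 arr[4]=23
[5,9] mid=7 arr[7]=36
[8,9] mid=8 arr[8]=39
Total: 3 comparisons


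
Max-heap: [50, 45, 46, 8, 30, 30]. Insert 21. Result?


Append 21: [50, 45, 46, 8, 30, 30, 21]
Bubble up: no swaps needed
Result: [50, 45, 46, 8, 30, 30, 21]


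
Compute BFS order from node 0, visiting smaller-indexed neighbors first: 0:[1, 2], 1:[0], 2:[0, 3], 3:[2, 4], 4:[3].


BFS queue: start with [0]
Visit order: [0, 1, 2, 3, 4]


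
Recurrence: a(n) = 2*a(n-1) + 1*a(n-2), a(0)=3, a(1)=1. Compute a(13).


Build bottom-up:
...a(11)=12875, a(12)=31083, a(13)=2*31083+1*12875=75041


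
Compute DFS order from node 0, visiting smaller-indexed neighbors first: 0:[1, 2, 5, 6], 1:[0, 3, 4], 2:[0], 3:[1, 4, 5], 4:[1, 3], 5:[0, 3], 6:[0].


DFS stack-based: start with [0]
Visit order: [0, 1, 3, 4, 5, 2, 6]


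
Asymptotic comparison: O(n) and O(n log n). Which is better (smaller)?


linear grows slower than linearithmic
O(n) is asymptotically smaller; O(n log n) grows faster


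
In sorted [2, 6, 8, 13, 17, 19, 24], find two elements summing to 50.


Two pointers: lo=0, hi=6
No pair sums to 50


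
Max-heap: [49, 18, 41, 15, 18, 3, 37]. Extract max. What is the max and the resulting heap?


Max = 49
Replace root with last, heapify down
Resulting heap: [41, 18, 37, 15, 18, 3]


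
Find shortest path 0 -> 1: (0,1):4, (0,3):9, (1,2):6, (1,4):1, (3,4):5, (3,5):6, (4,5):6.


Dijkstra from 0:
Distances: {0: 0, 1: 4, 2: 10, 3: 9, 4: 5, 5: 11}
Shortest distance to 1 = 4, path = [0, 1]


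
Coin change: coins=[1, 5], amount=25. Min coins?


dp[0]=0; dp[i]=1+min(dp[i-c] for c in coins)
...dp[20]=4, dp[21]=5, dp[22]=6, dp[23]=7, dp[24]=8, dp[25]=5
Minimum coins for 25 = 5


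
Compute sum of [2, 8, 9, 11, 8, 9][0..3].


Prefix sums: [0, 2, 10, 19, 30, 38, 47]
Sum[0..3] = prefix[4] - prefix[0] = 30 - 0 = 30


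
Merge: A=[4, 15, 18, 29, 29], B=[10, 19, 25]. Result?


Compare heads, take smaller each step.
Merged: [4, 10, 15, 18, 19, 25, 29, 29]


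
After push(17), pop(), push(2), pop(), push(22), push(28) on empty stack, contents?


push(17) -> [17]
pop() returns 17 -> []
push(2) -> [2]
pop() returns 2 -> []
push(22) -> [22]
push(28) -> [22, 28]
Final stack (bottom to top): [22, 28]


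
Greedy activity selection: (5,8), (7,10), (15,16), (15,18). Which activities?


Greedy: pick earliest-ending, then skip overlaps.
Selected (2 activities): [(5, 8), (15, 16)]


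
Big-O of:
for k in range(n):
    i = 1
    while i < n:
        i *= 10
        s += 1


Per nesting level: O(n) * O(log n) = O(n log n)
Complexity: O(n log n)


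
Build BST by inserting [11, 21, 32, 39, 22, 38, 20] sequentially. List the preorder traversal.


Root = 11; build tree by BST insertion.
Preorder traversal: [11, 21, 20, 32, 22, 39, 38]


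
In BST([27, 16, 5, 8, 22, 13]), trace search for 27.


BST root = 27
Search for 27: compare at each node
Path: [27]


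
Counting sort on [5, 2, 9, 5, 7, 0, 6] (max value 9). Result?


Count array: [1, 0, 1, 0, 0, 2, 1, 1, 0, 1]
Reconstruct: [0, 2, 5, 5, 6, 7, 9]


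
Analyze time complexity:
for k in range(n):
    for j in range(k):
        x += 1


Per nesting level: O(n) * O(n) [triangular over k] = O(n^2)
Complexity: O(n^2)


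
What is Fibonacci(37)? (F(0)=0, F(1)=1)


F(n)=F(n-1)+F(n-2)
...F(35)=9227465, F(36)=14930352, F(37)=24157817


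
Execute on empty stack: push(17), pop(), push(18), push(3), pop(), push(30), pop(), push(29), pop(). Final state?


push(17) -> [17]
pop() returns 17 -> []
push(18) -> [18]
push(3) -> [18, 3]
pop() returns 3 -> [18]
push(30) -> [18, 30]
pop() returns 30 -> [18]
push(29) -> [18, 29]
pop() returns 29 -> [18]
Final stack (bottom to top): [18]


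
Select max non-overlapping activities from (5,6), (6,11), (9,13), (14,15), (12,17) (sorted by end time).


Greedy: pick earliest-ending, then skip overlaps.
Selected (3 activities): [(5, 6), (6, 11), (14, 15)]


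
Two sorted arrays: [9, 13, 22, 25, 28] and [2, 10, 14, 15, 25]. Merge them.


Compare heads, take smaller each step.
Merged: [2, 9, 10, 13, 14, 15, 22, 25, 25, 28]


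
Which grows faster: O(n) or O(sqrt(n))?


sublinear grows slower than linear
O(sqrt(n)) is asymptotically smaller; O(n) grows faster


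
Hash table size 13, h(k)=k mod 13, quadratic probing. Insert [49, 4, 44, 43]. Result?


Insertions: 49->slot 10; 4->slot 4; 44->slot 5; 43->slot 8
Table: [None, None, None, None, 4, 44, None, None, 43, None, 49, None, None]


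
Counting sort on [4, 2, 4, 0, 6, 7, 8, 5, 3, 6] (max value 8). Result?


Count array: [1, 0, 1, 1, 2, 1, 2, 1, 1]
Reconstruct: [0, 2, 3, 4, 4, 5, 6, 6, 7, 8]


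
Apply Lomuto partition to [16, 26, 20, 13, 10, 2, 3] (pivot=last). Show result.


Elements <= 3 go left of pivot.
Result: [2, 3, 20, 13, 10, 16, 26], pivot at index 1


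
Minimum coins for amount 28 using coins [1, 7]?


dp[0]=0; dp[i]=1+min(dp[i-c] for c in coins)
...dp[23]=5, dp[24]=6, dp[25]=7, dp[26]=8, dp[27]=9, dp[28]=4
Minimum coins for 28 = 4


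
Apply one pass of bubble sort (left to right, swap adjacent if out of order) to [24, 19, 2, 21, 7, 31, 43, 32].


After one pass: [19, 2, 21, 7, 24, 31, 32, 43]


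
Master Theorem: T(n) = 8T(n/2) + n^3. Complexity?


a=8, b=2, c=3. log_2(8)=3 = c=3. Case 2: O(n^c log n) = O(n^3 log n)
Complexity: O(n^3 log n)


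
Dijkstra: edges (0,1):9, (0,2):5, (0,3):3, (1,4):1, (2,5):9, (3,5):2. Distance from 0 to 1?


Dijkstra from 0:
Distances: {0: 0, 1: 9, 2: 5, 3: 3, 4: 10, 5: 5}
Shortest distance to 1 = 9, path = [0, 1]


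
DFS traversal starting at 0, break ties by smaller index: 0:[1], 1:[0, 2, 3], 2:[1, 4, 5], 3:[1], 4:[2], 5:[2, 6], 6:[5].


DFS stack-based: start with [0]
Visit order: [0, 1, 2, 4, 5, 6, 3]


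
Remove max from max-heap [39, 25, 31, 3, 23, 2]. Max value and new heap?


Max = 39
Replace root with last, heapify down
Resulting heap: [31, 25, 2, 3, 23]


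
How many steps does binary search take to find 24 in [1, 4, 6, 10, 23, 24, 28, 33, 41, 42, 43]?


Search for 24:
[0,10] mid=5 arr[5]=24
Total: 1 comparisons


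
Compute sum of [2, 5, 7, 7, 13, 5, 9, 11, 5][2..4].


Prefix sums: [0, 2, 7, 14, 21, 34, 39, 48, 59, 64]
Sum[2..4] = prefix[5] - prefix[2] = 34 - 7 = 27


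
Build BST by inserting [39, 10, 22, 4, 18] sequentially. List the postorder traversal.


Root = 39; build tree by BST insertion.
Postorder traversal: [4, 18, 22, 10, 39]


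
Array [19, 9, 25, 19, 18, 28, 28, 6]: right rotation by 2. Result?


Right rotate by 2: [28, 6, 19, 9, 25, 19, 18, 28]


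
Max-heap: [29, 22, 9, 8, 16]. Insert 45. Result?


Append 45: [29, 22, 9, 8, 16, 45]
Bubble up: swap idx 5(45) with idx 2(9); swap idx 2(45) with idx 0(29)
Result: [45, 22, 29, 8, 16, 9]


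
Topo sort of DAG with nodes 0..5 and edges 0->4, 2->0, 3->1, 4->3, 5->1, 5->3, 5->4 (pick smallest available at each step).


Kahn's algorithm, process smallest node first
Order: [2, 0, 5, 4, 3, 1]


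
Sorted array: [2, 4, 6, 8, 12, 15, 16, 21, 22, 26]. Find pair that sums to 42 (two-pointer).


Two pointers: lo=0, hi=9
Found pair: (16, 26) summing to 42


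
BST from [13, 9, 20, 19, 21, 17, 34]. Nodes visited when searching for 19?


BST root = 13
Search for 19: compare at each node
Path: [13, 20, 19]


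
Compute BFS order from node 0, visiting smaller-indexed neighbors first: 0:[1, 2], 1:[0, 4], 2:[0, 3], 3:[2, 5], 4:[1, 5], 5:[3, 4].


BFS queue: start with [0]
Visit order: [0, 1, 2, 4, 3, 5]


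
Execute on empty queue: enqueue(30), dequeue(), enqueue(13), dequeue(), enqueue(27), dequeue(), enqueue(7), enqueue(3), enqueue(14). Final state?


enqueue(30) -> [30]
dequeue() returns 30 -> []
enqueue(13) -> [13]
dequeue() returns 13 -> []
enqueue(27) -> [27]
dequeue() returns 27 -> []
enqueue(7) -> [7]
enqueue(3) -> [7, 3]
enqueue(14) -> [7, 3, 14]
Final queue (front to back): [7, 3, 14]


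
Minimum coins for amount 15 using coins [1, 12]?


dp[0]=0; dp[i]=1+min(dp[i-c] for c in coins)
...dp[10]=10, dp[11]=11, dp[12]=1, dp[13]=2, dp[14]=3, dp[15]=4
Minimum coins for 15 = 4


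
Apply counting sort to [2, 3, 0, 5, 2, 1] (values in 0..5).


Count array: [1, 1, 2, 1, 0, 1]
Reconstruct: [0, 1, 2, 2, 3, 5]


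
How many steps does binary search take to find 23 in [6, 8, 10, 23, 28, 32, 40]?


Search for 23:
[0,6] mid=3 arr[3]=23
Total: 1 comparisons


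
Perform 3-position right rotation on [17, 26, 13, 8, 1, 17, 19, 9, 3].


Right rotate by 3: [19, 9, 3, 17, 26, 13, 8, 1, 17]


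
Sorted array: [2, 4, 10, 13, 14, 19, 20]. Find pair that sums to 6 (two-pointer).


Two pointers: lo=0, hi=6
Found pair: (2, 4) summing to 6


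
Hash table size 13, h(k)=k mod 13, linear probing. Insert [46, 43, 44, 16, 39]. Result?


Insertions: 46->slot 7; 43->slot 4; 44->slot 5; 16->slot 3; 39->slot 0
Table: [39, None, None, 16, 43, 44, None, 46, None, None, None, None, None]


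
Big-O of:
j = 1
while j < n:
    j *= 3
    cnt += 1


Per nesting level: O(log n) = O(log n)
Complexity: O(log n)


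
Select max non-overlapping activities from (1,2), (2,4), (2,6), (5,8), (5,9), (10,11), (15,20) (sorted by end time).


Greedy: pick earliest-ending, then skip overlaps.
Selected (5 activities): [(1, 2), (2, 4), (5, 8), (10, 11), (15, 20)]


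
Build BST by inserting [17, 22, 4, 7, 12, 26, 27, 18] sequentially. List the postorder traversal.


Root = 17; build tree by BST insertion.
Postorder traversal: [12, 7, 4, 18, 27, 26, 22, 17]


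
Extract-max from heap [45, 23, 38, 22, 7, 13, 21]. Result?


Max = 45
Replace root with last, heapify down
Resulting heap: [38, 23, 21, 22, 7, 13]


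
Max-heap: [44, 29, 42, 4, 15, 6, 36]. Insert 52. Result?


Append 52: [44, 29, 42, 4, 15, 6, 36, 52]
Bubble up: swap idx 7(52) with idx 3(4); swap idx 3(52) with idx 1(29); swap idx 1(52) with idx 0(44)
Result: [52, 44, 42, 29, 15, 6, 36, 4]


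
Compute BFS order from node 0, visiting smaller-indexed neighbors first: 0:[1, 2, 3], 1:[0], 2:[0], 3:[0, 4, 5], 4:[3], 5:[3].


BFS queue: start with [0]
Visit order: [0, 1, 2, 3, 4, 5]


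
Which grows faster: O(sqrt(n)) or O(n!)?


sublinear grows slower than factorial
O(sqrt(n)) is asymptotically smaller; O(n!) grows faster


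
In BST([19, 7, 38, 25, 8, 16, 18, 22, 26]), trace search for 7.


BST root = 19
Search for 7: compare at each node
Path: [19, 7]


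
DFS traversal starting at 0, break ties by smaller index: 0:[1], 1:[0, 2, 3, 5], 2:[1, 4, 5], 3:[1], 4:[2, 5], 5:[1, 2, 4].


DFS stack-based: start with [0]
Visit order: [0, 1, 2, 4, 5, 3]


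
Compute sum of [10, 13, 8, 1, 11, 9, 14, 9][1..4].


Prefix sums: [0, 10, 23, 31, 32, 43, 52, 66, 75]
Sum[1..4] = prefix[5] - prefix[1] = 43 - 10 = 33


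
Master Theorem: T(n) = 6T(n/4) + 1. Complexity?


a=6, b=4, c=0. log_4(6)=1.292 > c=0. Case 1: O(n^log_b(a)) = O(n^1.292)
Complexity: O(n^1.292)


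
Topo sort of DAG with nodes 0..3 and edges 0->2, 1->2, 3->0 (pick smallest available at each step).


Kahn's algorithm, process smallest node first
Order: [1, 3, 0, 2]


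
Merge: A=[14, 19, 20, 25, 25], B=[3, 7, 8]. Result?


Compare heads, take smaller each step.
Merged: [3, 7, 8, 14, 19, 20, 25, 25]


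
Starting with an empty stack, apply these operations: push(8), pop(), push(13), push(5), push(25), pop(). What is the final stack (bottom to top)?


push(8) -> [8]
pop() returns 8 -> []
push(13) -> [13]
push(5) -> [13, 5]
push(25) -> [13, 5, 25]
pop() returns 25 -> [13, 5]
Final stack (bottom to top): [13, 5]


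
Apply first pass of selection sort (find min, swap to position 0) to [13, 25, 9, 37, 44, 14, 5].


After one pass: [5, 25, 9, 37, 44, 14, 13]


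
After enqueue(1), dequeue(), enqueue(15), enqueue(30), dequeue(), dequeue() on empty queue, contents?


enqueue(1) -> [1]
dequeue() returns 1 -> []
enqueue(15) -> [15]
enqueue(30) -> [15, 30]
dequeue() returns 15 -> [30]
dequeue() returns 30 -> []
Final queue (front to back): []


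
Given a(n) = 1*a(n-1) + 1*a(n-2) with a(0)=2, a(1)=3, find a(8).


Build bottom-up:
...a(6)=34, a(7)=55, a(8)=1*55+1*34=89


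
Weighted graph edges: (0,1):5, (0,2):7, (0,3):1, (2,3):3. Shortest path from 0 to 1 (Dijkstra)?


Dijkstra from 0:
Distances: {0: 0, 1: 5, 2: 4, 3: 1}
Shortest distance to 1 = 5, path = [0, 1]


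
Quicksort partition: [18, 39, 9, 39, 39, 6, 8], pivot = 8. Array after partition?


Elements <= 8 go left of pivot.
Result: [6, 8, 9, 39, 39, 18, 39], pivot at index 1


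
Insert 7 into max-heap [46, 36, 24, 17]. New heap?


Append 7: [46, 36, 24, 17, 7]
Bubble up: no swaps needed
Result: [46, 36, 24, 17, 7]


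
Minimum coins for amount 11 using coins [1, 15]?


dp[0]=0; dp[i]=1+min(dp[i-c] for c in coins)
...dp[6]=6, dp[7]=7, dp[8]=8, dp[9]=9, dp[10]=10, dp[11]=11
Minimum coins for 11 = 11


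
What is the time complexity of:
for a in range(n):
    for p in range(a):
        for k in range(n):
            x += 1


Per nesting level: O(n) * O(n) [triangular over a] * O(n) = O(n^3)
Complexity: O(n^3)


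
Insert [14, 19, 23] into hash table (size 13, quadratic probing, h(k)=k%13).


Insertions: 14->slot 1; 19->slot 6; 23->slot 10
Table: [None, 14, None, None, None, None, 19, None, None, None, 23, None, None]


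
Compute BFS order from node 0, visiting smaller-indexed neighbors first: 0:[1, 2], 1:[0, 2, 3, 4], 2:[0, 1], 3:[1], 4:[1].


BFS queue: start with [0]
Visit order: [0, 1, 2, 3, 4]


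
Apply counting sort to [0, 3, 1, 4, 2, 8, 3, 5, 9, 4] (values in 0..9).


Count array: [1, 1, 1, 2, 2, 1, 0, 0, 1, 1]
Reconstruct: [0, 1, 2, 3, 3, 4, 4, 5, 8, 9]


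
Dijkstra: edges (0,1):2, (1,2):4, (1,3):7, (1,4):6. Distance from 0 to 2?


Dijkstra from 0:
Distances: {0: 0, 1: 2, 2: 6, 3: 9, 4: 8}
Shortest distance to 2 = 6, path = [0, 1, 2]


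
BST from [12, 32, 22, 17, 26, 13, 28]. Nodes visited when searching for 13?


BST root = 12
Search for 13: compare at each node
Path: [12, 32, 22, 17, 13]


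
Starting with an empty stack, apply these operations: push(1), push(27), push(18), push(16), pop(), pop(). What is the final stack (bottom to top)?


push(1) -> [1]
push(27) -> [1, 27]
push(18) -> [1, 27, 18]
push(16) -> [1, 27, 18, 16]
pop() returns 16 -> [1, 27, 18]
pop() returns 18 -> [1, 27]
Final stack (bottom to top): [1, 27]


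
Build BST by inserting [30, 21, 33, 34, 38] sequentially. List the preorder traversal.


Root = 30; build tree by BST insertion.
Preorder traversal: [30, 21, 33, 34, 38]


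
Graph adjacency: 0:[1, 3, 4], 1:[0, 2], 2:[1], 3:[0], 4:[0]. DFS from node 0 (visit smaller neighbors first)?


DFS stack-based: start with [0]
Visit order: [0, 1, 2, 3, 4]


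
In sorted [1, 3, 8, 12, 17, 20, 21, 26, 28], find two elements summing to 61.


Two pointers: lo=0, hi=8
No pair sums to 61


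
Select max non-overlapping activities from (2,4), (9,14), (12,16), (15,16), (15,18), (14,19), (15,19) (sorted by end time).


Greedy: pick earliest-ending, then skip overlaps.
Selected (3 activities): [(2, 4), (9, 14), (15, 16)]


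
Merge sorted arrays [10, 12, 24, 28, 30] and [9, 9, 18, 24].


Compare heads, take smaller each step.
Merged: [9, 9, 10, 12, 18, 24, 24, 28, 30]


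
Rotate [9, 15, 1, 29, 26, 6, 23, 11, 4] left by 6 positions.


Left rotate by 6: [23, 11, 4, 9, 15, 1, 29, 26, 6]


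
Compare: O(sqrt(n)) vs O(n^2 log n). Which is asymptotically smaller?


sublinear grows slower than n^2 log n
O(sqrt(n)) is asymptotically smaller; O(n^2 log n) grows faster


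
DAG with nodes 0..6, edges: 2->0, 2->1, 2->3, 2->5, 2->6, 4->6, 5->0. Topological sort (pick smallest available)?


Kahn's algorithm, process smallest node first
Order: [2, 1, 3, 4, 5, 0, 6]


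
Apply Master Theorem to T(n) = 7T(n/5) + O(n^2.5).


a=7, b=5, c=2.5. log_5(7)=1.209 < c=2.5. Case 3: O(n^c) = O(n^2.500)
Complexity: O(n^2.500)


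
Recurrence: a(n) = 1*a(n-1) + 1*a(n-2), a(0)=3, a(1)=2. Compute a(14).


Build bottom-up:
...a(12)=555, a(13)=898, a(14)=1*898+1*555=1453


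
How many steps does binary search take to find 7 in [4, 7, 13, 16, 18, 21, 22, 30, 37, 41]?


Search for 7:
[0,9] mid=4 arr[4]=18
[0,3] mid=1 arr[1]=7
Total: 2 comparisons


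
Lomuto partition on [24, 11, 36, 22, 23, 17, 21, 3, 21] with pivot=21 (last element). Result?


Elements <= 21 go left of pivot.
Result: [11, 17, 21, 3, 21, 24, 36, 22, 23], pivot at index 4


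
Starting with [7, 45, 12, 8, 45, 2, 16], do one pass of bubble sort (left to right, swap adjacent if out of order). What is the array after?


After one pass: [7, 12, 8, 45, 2, 16, 45]


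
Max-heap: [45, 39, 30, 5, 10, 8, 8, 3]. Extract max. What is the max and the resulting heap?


Max = 45
Replace root with last, heapify down
Resulting heap: [39, 10, 30, 5, 3, 8, 8]


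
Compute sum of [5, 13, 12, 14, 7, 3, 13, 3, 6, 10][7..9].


Prefix sums: [0, 5, 18, 30, 44, 51, 54, 67, 70, 76, 86]
Sum[7..9] = prefix[10] - prefix[7] = 86 - 67 = 19


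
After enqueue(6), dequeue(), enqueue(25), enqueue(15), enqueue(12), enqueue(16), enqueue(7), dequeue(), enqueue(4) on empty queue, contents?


enqueue(6) -> [6]
dequeue() returns 6 -> []
enqueue(25) -> [25]
enqueue(15) -> [25, 15]
enqueue(12) -> [25, 15, 12]
enqueue(16) -> [25, 15, 12, 16]
enqueue(7) -> [25, 15, 12, 16, 7]
dequeue() returns 25 -> [15, 12, 16, 7]
enqueue(4) -> [15, 12, 16, 7, 4]
Final queue (front to back): [15, 12, 16, 7, 4]


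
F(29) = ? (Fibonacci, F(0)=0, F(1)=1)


F(n)=F(n-1)+F(n-2)
...F(27)=196418, F(28)=317811, F(29)=514229


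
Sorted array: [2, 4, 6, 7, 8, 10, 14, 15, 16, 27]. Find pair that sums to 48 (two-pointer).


Two pointers: lo=0, hi=9
No pair sums to 48


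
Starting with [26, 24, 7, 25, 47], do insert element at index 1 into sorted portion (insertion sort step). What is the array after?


After one pass: [24, 26, 7, 25, 47]


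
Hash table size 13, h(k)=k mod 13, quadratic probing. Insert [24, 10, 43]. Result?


Insertions: 24->slot 11; 10->slot 10; 43->slot 4
Table: [None, None, None, None, 43, None, None, None, None, None, 10, 24, None]


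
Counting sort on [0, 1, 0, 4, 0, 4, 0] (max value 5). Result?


Count array: [4, 1, 0, 0, 2, 0]
Reconstruct: [0, 0, 0, 0, 1, 4, 4]


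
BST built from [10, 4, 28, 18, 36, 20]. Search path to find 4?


BST root = 10
Search for 4: compare at each node
Path: [10, 4]


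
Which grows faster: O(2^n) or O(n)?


linear grows slower than exponential
O(n) is asymptotically smaller; O(2^n) grows faster


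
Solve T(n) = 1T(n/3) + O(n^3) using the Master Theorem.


a=1, b=3, c=3. log_3(1)=0 < c=3. Case 3: O(n^c) = O(n^3)
Complexity: O(n^3)


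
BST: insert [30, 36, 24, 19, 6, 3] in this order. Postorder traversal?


Root = 30; build tree by BST insertion.
Postorder traversal: [3, 6, 19, 24, 36, 30]


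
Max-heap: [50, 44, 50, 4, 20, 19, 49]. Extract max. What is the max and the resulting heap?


Max = 50
Replace root with last, heapify down
Resulting heap: [50, 44, 49, 4, 20, 19]


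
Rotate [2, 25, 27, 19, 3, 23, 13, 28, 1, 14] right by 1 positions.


Right rotate by 1: [14, 2, 25, 27, 19, 3, 23, 13, 28, 1]


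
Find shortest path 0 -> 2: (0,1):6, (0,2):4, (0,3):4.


Dijkstra from 0:
Distances: {0: 0, 1: 6, 2: 4, 3: 4}
Shortest distance to 2 = 4, path = [0, 2]


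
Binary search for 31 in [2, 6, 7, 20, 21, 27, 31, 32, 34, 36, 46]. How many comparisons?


Search for 31:
[0,10] mid=5 arr[5]=27
[6,10] mid=8 arr[8]=34
[6,7] mid=6 arr[6]=31
Total: 3 comparisons


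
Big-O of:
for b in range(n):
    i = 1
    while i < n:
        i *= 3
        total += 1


Per nesting level: O(n) * O(log n) = O(n log n)
Complexity: O(n log n)


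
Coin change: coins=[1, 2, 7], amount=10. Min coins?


dp[0]=0; dp[i]=1+min(dp[i-c] for c in coins)
...dp[5]=3, dp[6]=3, dp[7]=1, dp[8]=2, dp[9]=2, dp[10]=3
Minimum coins for 10 = 3


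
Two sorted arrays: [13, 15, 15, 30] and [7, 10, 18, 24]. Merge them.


Compare heads, take smaller each step.
Merged: [7, 10, 13, 15, 15, 18, 24, 30]


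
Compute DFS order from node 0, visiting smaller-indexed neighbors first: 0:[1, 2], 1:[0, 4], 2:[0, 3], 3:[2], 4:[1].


DFS stack-based: start with [0]
Visit order: [0, 1, 4, 2, 3]


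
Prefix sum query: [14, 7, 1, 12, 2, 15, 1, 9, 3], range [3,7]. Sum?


Prefix sums: [0, 14, 21, 22, 34, 36, 51, 52, 61, 64]
Sum[3..7] = prefix[8] - prefix[3] = 61 - 22 = 39


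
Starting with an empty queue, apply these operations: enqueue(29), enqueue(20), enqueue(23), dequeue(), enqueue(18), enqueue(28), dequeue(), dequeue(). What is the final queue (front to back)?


enqueue(29) -> [29]
enqueue(20) -> [29, 20]
enqueue(23) -> [29, 20, 23]
dequeue() returns 29 -> [20, 23]
enqueue(18) -> [20, 23, 18]
enqueue(28) -> [20, 23, 18, 28]
dequeue() returns 20 -> [23, 18, 28]
dequeue() returns 23 -> [18, 28]
Final queue (front to back): [18, 28]


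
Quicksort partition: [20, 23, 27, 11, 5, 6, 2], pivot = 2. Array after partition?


Elements <= 2 go left of pivot.
Result: [2, 23, 27, 11, 5, 6, 20], pivot at index 0


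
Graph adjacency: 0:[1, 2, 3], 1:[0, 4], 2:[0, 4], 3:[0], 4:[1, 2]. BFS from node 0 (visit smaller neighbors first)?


BFS queue: start with [0]
Visit order: [0, 1, 2, 3, 4]


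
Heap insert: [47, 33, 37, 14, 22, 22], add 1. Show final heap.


Append 1: [47, 33, 37, 14, 22, 22, 1]
Bubble up: no swaps needed
Result: [47, 33, 37, 14, 22, 22, 1]


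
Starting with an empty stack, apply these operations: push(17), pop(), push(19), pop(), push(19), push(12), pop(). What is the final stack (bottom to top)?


push(17) -> [17]
pop() returns 17 -> []
push(19) -> [19]
pop() returns 19 -> []
push(19) -> [19]
push(12) -> [19, 12]
pop() returns 12 -> [19]
Final stack (bottom to top): [19]


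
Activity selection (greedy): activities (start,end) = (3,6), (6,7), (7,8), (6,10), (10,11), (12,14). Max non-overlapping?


Greedy: pick earliest-ending, then skip overlaps.
Selected (5 activities): [(3, 6), (6, 7), (7, 8), (10, 11), (12, 14)]


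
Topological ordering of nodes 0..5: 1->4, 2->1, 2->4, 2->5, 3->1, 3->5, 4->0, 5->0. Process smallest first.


Kahn's algorithm, process smallest node first
Order: [2, 3, 1, 4, 5, 0]


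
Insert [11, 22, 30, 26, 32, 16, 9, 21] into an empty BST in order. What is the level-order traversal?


Root = 11; build tree by BST insertion.
Level-Order traversal: [11, 9, 22, 16, 30, 21, 26, 32]


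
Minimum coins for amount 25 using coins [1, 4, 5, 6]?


dp[0]=0; dp[i]=1+min(dp[i-c] for c in coins)
...dp[20]=4, dp[21]=4, dp[22]=4, dp[23]=4, dp[24]=4, dp[25]=5
Minimum coins for 25 = 5


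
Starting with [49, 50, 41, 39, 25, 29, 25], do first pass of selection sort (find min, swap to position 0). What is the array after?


After one pass: [25, 50, 41, 39, 49, 29, 25]


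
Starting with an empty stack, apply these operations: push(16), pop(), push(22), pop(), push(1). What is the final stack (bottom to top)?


push(16) -> [16]
pop() returns 16 -> []
push(22) -> [22]
pop() returns 22 -> []
push(1) -> [1]
Final stack (bottom to top): [1]


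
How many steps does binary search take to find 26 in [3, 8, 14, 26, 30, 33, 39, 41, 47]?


Search for 26:
[0,8] mid=4 arr[4]=30
[0,3] mid=1 arr[1]=8
[2,3] mid=2 arr[2]=14
[3,3] mid=3 arr[3]=26
Total: 4 comparisons


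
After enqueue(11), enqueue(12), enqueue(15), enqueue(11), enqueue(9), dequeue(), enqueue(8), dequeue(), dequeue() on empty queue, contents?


enqueue(11) -> [11]
enqueue(12) -> [11, 12]
enqueue(15) -> [11, 12, 15]
enqueue(11) -> [11, 12, 15, 11]
enqueue(9) -> [11, 12, 15, 11, 9]
dequeue() returns 11 -> [12, 15, 11, 9]
enqueue(8) -> [12, 15, 11, 9, 8]
dequeue() returns 12 -> [15, 11, 9, 8]
dequeue() returns 15 -> [11, 9, 8]
Final queue (front to back): [11, 9, 8]


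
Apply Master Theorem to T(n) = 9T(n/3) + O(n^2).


a=9, b=3, c=2. log_3(9)=2 = c=2. Case 2: O(n^c log n) = O(n^2 log n)
Complexity: O(n^2 log n)


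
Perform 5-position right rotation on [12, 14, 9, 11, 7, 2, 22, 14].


Right rotate by 5: [11, 7, 2, 22, 14, 12, 14, 9]


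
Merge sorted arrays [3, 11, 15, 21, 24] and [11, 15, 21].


Compare heads, take smaller each step.
Merged: [3, 11, 11, 15, 15, 21, 21, 24]


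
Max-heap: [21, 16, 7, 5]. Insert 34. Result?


Append 34: [21, 16, 7, 5, 34]
Bubble up: swap idx 4(34) with idx 1(16); swap idx 1(34) with idx 0(21)
Result: [34, 21, 7, 5, 16]


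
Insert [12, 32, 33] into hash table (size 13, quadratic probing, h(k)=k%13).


Insertions: 12->slot 12; 32->slot 6; 33->slot 7
Table: [None, None, None, None, None, None, 32, 33, None, None, None, None, 12]


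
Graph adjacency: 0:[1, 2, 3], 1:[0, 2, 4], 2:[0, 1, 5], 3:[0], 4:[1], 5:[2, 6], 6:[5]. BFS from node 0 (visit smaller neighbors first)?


BFS queue: start with [0]
Visit order: [0, 1, 2, 3, 4, 5, 6]


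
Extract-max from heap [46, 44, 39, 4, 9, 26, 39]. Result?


Max = 46
Replace root with last, heapify down
Resulting heap: [44, 39, 39, 4, 9, 26]


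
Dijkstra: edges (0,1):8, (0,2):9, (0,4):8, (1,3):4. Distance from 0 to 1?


Dijkstra from 0:
Distances: {0: 0, 1: 8, 2: 9, 3: 12, 4: 8}
Shortest distance to 1 = 8, path = [0, 1]


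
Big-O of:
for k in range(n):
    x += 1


Per nesting level: O(n) = O(n)
Complexity: O(n)


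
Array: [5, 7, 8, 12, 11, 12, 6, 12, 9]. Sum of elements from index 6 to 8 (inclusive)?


Prefix sums: [0, 5, 12, 20, 32, 43, 55, 61, 73, 82]
Sum[6..8] = prefix[9] - prefix[6] = 82 - 55 = 27


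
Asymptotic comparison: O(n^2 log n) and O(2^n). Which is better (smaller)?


n^2 log n grows slower than exponential
O(n^2 log n) is asymptotically smaller; O(2^n) grows faster


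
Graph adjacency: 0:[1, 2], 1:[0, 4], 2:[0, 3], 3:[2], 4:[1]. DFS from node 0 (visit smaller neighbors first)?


DFS stack-based: start with [0]
Visit order: [0, 1, 4, 2, 3]


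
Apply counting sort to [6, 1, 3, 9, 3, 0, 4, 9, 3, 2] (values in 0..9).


Count array: [1, 1, 1, 3, 1, 0, 1, 0, 0, 2]
Reconstruct: [0, 1, 2, 3, 3, 3, 4, 6, 9, 9]


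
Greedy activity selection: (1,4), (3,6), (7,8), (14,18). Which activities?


Greedy: pick earliest-ending, then skip overlaps.
Selected (3 activities): [(1, 4), (7, 8), (14, 18)]


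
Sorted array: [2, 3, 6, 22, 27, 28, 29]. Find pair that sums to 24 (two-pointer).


Two pointers: lo=0, hi=6
Found pair: (2, 22) summing to 24


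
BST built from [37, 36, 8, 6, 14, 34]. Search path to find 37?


BST root = 37
Search for 37: compare at each node
Path: [37]


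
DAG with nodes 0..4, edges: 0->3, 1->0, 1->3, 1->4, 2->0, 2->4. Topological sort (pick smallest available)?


Kahn's algorithm, process smallest node first
Order: [1, 2, 0, 3, 4]


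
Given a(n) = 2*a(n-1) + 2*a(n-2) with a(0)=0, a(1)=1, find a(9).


Build bottom-up:
...a(7)=328, a(8)=896, a(9)=2*896+2*328=2448


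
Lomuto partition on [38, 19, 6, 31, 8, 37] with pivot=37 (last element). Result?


Elements <= 37 go left of pivot.
Result: [19, 6, 31, 8, 37, 38], pivot at index 4


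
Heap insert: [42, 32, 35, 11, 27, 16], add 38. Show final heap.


Append 38: [42, 32, 35, 11, 27, 16, 38]
Bubble up: swap idx 6(38) with idx 2(35)
Result: [42, 32, 38, 11, 27, 16, 35]


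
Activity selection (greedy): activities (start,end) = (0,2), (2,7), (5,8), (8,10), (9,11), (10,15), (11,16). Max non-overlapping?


Greedy: pick earliest-ending, then skip overlaps.
Selected (4 activities): [(0, 2), (2, 7), (8, 10), (10, 15)]


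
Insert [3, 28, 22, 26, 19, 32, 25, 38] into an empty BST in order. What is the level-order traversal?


Root = 3; build tree by BST insertion.
Level-Order traversal: [3, 28, 22, 32, 19, 26, 38, 25]


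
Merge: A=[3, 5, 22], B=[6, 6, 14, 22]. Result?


Compare heads, take smaller each step.
Merged: [3, 5, 6, 6, 14, 22, 22]


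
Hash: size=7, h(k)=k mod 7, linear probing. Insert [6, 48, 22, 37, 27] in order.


Insertions: 6->slot 6; 48->slot 0; 22->slot 1; 37->slot 2; 27->slot 3
Table: [48, 22, 37, 27, None, None, 6]


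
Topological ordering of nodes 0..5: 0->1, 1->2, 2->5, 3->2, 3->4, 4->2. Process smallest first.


Kahn's algorithm, process smallest node first
Order: [0, 1, 3, 4, 2, 5]


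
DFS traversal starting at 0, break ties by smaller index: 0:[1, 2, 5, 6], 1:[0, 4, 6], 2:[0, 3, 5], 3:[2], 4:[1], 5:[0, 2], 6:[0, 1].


DFS stack-based: start with [0]
Visit order: [0, 1, 4, 6, 2, 3, 5]


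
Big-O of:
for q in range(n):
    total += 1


Per nesting level: O(n) = O(n)
Complexity: O(n)


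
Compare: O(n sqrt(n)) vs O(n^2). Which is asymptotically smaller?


n^1.5 grows slower than quadratic
O(n sqrt(n)) is asymptotically smaller; O(n^2) grows faster


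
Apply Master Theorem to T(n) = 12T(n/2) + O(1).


a=12, b=2, c=0. log_2(12)=3.585 > c=0. Case 1: O(n^log_b(a)) = O(n^3.585)
Complexity: O(n^3.585)


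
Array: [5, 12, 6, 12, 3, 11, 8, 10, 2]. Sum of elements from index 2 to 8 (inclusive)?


Prefix sums: [0, 5, 17, 23, 35, 38, 49, 57, 67, 69]
Sum[2..8] = prefix[9] - prefix[2] = 69 - 17 = 52


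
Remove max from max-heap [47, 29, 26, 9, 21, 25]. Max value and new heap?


Max = 47
Replace root with last, heapify down
Resulting heap: [29, 25, 26, 9, 21]


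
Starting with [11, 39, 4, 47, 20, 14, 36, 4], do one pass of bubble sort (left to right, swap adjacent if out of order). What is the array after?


After one pass: [11, 4, 39, 20, 14, 36, 4, 47]
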